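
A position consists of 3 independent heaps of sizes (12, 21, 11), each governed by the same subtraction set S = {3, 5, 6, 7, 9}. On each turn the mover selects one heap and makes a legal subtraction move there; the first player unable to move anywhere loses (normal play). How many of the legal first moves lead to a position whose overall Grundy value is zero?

All heaps use S = {3, 5, 6, 7, 9}:
n :  0  1  2  3  4  5  6  7  8  9 10 11 12 13 14 15 16 17 18 19 20 21
G :  0  0  0  1  1  1  2  2  2  3  3  3  0  0  0  1  1  1  2  2  2  3
Heap A: G(12) = 0.
Heap B: G(21) = 3.
Heap C: G(11) = 3.
Combined Grundy value = 0 ⊕ 3 ⊕ 3 = 0.
A winning move leaves total XOR = 0, i.e. changes one component's Grundy value g to g ⊕ X where X is the current total.
Heap A: target g' = 0⊕0 = 0, but every legal move changes the Grundy value (mex property), so 0 moves.
Heap B: target g' = 3⊕0 = 3, but every legal move changes the Grundy value (mex property), so 0 moves.
Heap C: target g' = 3⊕0 = 3, but every legal move changes the Grundy value (mex property), so 0 moves.

0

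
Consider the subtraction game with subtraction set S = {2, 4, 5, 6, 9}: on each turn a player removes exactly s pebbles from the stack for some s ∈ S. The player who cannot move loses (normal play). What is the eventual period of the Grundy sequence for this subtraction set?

18

G(0) = 0
G(1) = mex{} = 0
G(2) = mex{0} = 1
G(3) = mex{0} = 1
G(4) = mex{1,0} = 2
G(5) = mex{1,0,0} = 2
G(6) = mex{2,1,0,0} = 3
G(7) = mex{2,1,1,0} = 3
G(8) = mex{3,2,1,1} = 0
G(9) = mex{3,2,2,1,0} = 4
G(10) = mex{0,3,2,2,0} = 1
G(11) = mex{4,3,3,2,1} = 0
G(12) = mex{1,0,3,3,1} = 2
G(13) = mex{0,4,0,3,2} = 1
G(14) = mex{2,1,4,0,2} = 3
G(15) = mex{1,0,1,4,3} = 2
G(16) = mex{3,2,0,1,3} = 4
G(17) = mex{2,1,2,0,0} = 3
G(18) = mex{4,3,1,2,4} = 0
G(19) = mex{3,2,3,1,1} = 0
G(20) = mex{0,4,2,3,0} = 1
G(21) = mex{0,3,4,2,2} = 1
G(22) = mex{1,0,3,4,1} = 2
G(23) = mex{1,0,0,3,3} = 2
G(24) = mex{2,1,0,0,2} = 3
G(25) = mex{2,1,1,0,4} = 3
G(26) = mex{3,2,1,1,3} = 0
G(27) = mex{3,2,2,1,0} = 4
G(28) = mex{0,3,2,2,0} = 1
G(29) = mex{4,3,3,2,1} = 0
G(30) = mex{1,0,3,3,1} = 2
G(31) = mex{0,4,0,3,2} = 1
G(32) = mex{2,1,4,0,2} = 3
G(33) = mex{1,0,1,4,3} = 2
G(34) = mex{3,2,0,1,3} = 4
G(35) = mex{2,1,2,0,0} = 3
G(36) = mex{4,3,1,2,4} = 0
G(37) = mex{3,2,3,1,1} = 0
G(n+18) = G(n) holds for n = 0,…,8 (a full window of length max(S) = 9), so the sequence is purely periodic with period 18.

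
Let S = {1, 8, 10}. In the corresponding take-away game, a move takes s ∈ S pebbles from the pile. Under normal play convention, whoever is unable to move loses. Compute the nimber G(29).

G(0) = 0
G(1) = mex{0} = 1
G(2) = mex{1} = 0
G(3) = mex{0} = 1
G(4) = mex{1} = 0
G(5) = mex{0} = 1
G(6) = mex{1} = 0
G(7) = mex{0} = 1
G(8) = mex{1,0} = 2
G(9) = mex{2,1} = 0
G(10) = mex{0,0,0} = 1
G(11) = mex{1,1,1} = 0
G(12) = mex{0,0,0} = 1
G(13) = mex{1,1,1} = 0
G(14) = mex{0,0,0} = 1
G(15) = mex{1,1,1} = 0
G(16) = mex{0,2,0} = 1
G(17) = mex{1,0,1} = 2
G(18) = mex{2,1,2} = 0
G(19) = mex{0,0,0} = 1
G(20) = mex{1,1,1} = 0
G(21) = mex{0,0,0} = 1
G(22) = mex{1,1,1} = 0
G(23) = mex{0,0,0} = 1
G(24) = mex{1,1,1} = 0
G(25) = mex{0,2,0} = 1
G(26) = mex{1,0,1} = 2
G(27) = mex{2,1,2} = 0
G(28) = mex{0,0,0} = 1
G(29) = mex{1,1,1} = 0

0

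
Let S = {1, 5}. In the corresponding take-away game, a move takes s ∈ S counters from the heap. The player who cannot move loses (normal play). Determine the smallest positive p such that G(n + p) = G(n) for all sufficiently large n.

n :  0  1  2  3  4  5  6  7  8  9 10 11 12 13 14
G :  0  1  0  1  0  1  0  1  0  1  0  1  0  1  0
G(n+2) = G(n) holds for n = 0,…,4 (a full window of length max(S) = 5), so the sequence is purely periodic with period 2.

2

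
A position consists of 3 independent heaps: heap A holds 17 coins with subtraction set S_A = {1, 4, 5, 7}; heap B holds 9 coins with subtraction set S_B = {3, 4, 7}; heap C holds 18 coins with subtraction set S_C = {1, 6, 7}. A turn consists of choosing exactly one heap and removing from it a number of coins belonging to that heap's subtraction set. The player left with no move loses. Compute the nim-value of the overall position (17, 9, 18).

Heap A, S = {1, 4, 5, 7}:
n :  0  1  2  3  4  5  6  7  8  9 10 11 12 13 14 15 16 17
G :  0  1  0  1  2  3  2  3  0  1  0  1  2  3  2  3  0  1
G_A(17) = 1.
Heap B, S = {3, 4, 7}:
G(0) = 0
G(1) = mex{} = 0
G(2) = mex{} = 0
G(3) = mex{0} = 1
G(4) = mex{0,0} = 1
G(5) = mex{0,0} = 1
G(6) = mex{1,0} = 2
G(7) = mex{1,1,0} = 2
G(8) = mex{1,1,0} = 2
G(9) = mex{2,1,0} = 3
G_B(9) = 3.
Heap C, S = {1, 6, 7}:
G(0) = 0
G(1) = mex{0} = 1
G(2) = mex{1} = 0
G(3) = mex{0} = 1
G(4) = mex{1} = 0
G(5) = mex{0} = 1
G(6) = mex{1,0} = 2
G(7) = mex{2,1,0} = 3
G(8) = mex{3,0,1} = 2
G(9) = mex{2,1,0} = 3
G(10) = mex{3,0,1} = 2
G(11) = mex{2,1,0} = 3
G(12) = mex{3,2,1} = 0
G(13) = mex{0,3,2} = 1
G(14) = mex{1,2,3} = 0
G(15) = mex{0,3,2} = 1
G(16) = mex{1,2,3} = 0
G(17) = mex{0,3,2} = 1
G(18) = mex{1,0,3} = 2
G_C(18) = 2.
Combined Grundy value = 1 ⊕ 3 ⊕ 2 = 0.

0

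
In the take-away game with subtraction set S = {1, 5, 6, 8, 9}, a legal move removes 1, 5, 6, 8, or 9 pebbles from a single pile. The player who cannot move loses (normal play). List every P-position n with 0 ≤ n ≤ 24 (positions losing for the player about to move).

0, 2, 4, 14, 16, 18

n :  0  1  2  3  4  5  6  7  8  9 10 11 12 13 14 15 16 17 18 19 20 21 22 23 24
G :  0  1  0  1  0  1  2  3  2  3  2  3  4  5  0  1  0  1  0  1  2  3  2  3  2
P-positions are exactly the n with G(n) = 0.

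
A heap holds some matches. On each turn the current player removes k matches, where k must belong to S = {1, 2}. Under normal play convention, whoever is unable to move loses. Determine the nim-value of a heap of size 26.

2

n :  0  1  2  3  4  5  6  7  8  9 10 11 12 13 14 15 16 17 18 19 20 21 22 23 24 25 26
G :  0  1  2  0  1  2  0  1  2  0  1  2  0  1  2  0  1  2  0  1  2  0  1  2  0  1  2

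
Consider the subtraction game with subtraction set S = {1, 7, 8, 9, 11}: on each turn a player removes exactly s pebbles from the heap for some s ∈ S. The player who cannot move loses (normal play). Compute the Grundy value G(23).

n :  0  1  2  3  4  5  6  7  8  9 10 11 12 13 14 15 16 17 18 19 20 21 22 23
G :  0  1  0  1  0  1  0  1  2  3  2  3  2  3  2  3  0  1  0  1  0  1  0  1

1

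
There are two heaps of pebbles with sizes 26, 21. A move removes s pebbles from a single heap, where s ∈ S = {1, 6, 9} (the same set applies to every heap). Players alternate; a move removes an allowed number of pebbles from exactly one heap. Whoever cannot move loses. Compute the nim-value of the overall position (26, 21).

0

All heaps use S = {1, 6, 9}:
n :  0  1  2  3  4  5  6  7  8  9 10 11 12 13 14 15 16 17 18 19 20 21 22 23 24 25 26
G :  0  1  0  1  0  1  2  0  1  2  3  2  0  1  0  1  2  0  1  0  1  2  0  1  0  1  2
Heap A: G(26) = 2.
Heap B: G(21) = 2.
Combined Grundy value = 2 ⊕ 2 = 0.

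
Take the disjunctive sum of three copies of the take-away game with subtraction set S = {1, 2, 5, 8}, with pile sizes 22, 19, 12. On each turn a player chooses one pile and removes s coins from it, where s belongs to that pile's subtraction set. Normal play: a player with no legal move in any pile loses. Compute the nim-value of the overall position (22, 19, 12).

All piles use S = {1, 2, 5, 8}:
n :  0  1  2  3  4  5  6  7  8  9 10 11 12 13 14 15 16 17 18 19 20 21 22
G :  0  1  2  0  1  2  0  1  2  0  1  2  0  1  2  0  1  2  0  1  2  0  1
Pile A: G(22) = 1.
Pile B: G(19) = 1.
Pile C: G(12) = 0.
Combined Grundy value = 1 ⊕ 1 ⊕ 0 = 0.

0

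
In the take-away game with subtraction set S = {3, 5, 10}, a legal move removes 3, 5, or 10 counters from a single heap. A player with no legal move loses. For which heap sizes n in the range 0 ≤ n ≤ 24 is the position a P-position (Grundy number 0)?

n :  0  1  2  3  4  5  6  7  8  9 10 11 12 13 14 15 16 17 18 19 20 21 22 23 24
G :  0  0  0  1  1  1  2  2  0  0  3  1  1  2  2  0  0  0  1  1  1  2  2  0  0
P-positions are exactly the n with G(n) = 0.

0, 1, 2, 8, 9, 15, 16, 17, 23, 24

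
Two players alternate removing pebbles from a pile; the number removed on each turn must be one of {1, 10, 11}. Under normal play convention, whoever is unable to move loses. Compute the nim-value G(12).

2

G(0) = 0
G(1) = mex{0} = 1
G(2) = mex{1} = 0
G(3) = mex{0} = 1
G(4) = mex{1} = 0
G(5) = mex{0} = 1
G(6) = mex{1} = 0
G(7) = mex{0} = 1
G(8) = mex{1} = 0
G(9) = mex{0} = 1
G(10) = mex{1,0} = 2
G(11) = mex{2,1,0} = 3
G(12) = mex{3,0,1} = 2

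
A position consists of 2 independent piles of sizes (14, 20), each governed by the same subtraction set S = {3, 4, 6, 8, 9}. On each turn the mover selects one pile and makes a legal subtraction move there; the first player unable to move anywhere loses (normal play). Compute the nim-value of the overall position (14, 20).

All piles use S = {3, 4, 6, 8, 9}:
G(0) = 0
G(1) = mex{} = 0
G(2) = mex{} = 0
G(3) = mex{0} = 1
G(4) = mex{0,0} = 1
G(5) = mex{0,0} = 1
G(6) = mex{1,0,0} = 2
G(7) = mex{1,1,0} = 2
G(8) = mex{1,1,0,0} = 2
G(9) = mex{2,1,1,0,0} = 3
G(10) = mex{2,2,1,0,0} = 3
G(11) = mex{2,2,1,1,0} = 3
G(12) = mex{3,2,2,1,1} = 0
G(13) = mex{3,3,2,1,1} = 0
G(14) = mex{3,3,2,2,1} = 0
G(15) = mex{0,3,3,2,2} = 1
G(16) = mex{0,0,3,2,2} = 1
G(17) = mex{0,0,3,3,2} = 1
G(18) = mex{1,0,0,3,3} = 2
G(19) = mex{1,1,0,3,3} = 2
G(20) = mex{1,1,0,0,3} = 2
Pile A: G(14) = 0.
Pile B: G(20) = 2.
Combined Grundy value = 0 ⊕ 2 = 2.

2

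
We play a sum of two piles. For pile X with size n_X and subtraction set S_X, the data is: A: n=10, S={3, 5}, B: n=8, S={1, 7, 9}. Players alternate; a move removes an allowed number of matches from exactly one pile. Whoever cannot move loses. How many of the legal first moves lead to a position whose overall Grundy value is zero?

0

Pile A, S = {3, 5}:
G(0) = 0
G(1) = mex{} = 0
G(2) = mex{} = 0
G(3) = mex{0} = 1
G(4) = mex{0} = 1
G(5) = mex{0,0} = 1
G(6) = mex{1,0} = 2
G(7) = mex{1,0} = 2
G(8) = mex{1,1} = 0
G(9) = mex{2,1} = 0
G(10) = mex{2,1} = 0
G_A(10) = 0.
Pile B, S = {1, 7, 9}:
n : 0 1 2 3 4 5 6 7 8
G : 0 1 0 1 0 1 0 1 0
G_B(8) = 0.
Combined Grundy value = 0 ⊕ 0 = 0.
A winning move leaves total XOR = 0, i.e. changes one component's Grundy value g to g ⊕ X where X is the current total.
Pile A: target g' = 0⊕0 = 0, but every legal move changes the Grundy value (mex property), so 0 moves.
Pile B: target g' = 0⊕0 = 0, but every legal move changes the Grundy value (mex property), so 0 moves.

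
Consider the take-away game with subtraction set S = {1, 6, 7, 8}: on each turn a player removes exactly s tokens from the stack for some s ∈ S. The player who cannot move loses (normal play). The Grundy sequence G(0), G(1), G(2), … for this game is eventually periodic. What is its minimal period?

G(0) = 0
G(1) = mex{0} = 1
G(2) = mex{1} = 0
G(3) = mex{0} = 1
G(4) = mex{1} = 0
G(5) = mex{0} = 1
G(6) = mex{1,0} = 2
G(7) = mex{2,1,0} = 3
G(8) = mex{3,0,1,0} = 2
G(9) = mex{2,1,0,1} = 3
G(10) = mex{3,0,1,0} = 2
G(11) = mex{2,1,0,1} = 3
G(12) = mex{3,2,1,0} = 4
G(13) = mex{4,3,2,1} = 0
G(14) = mex{0,2,3,2} = 1
G(15) = mex{1,3,2,3} = 0
G(16) = mex{0,2,3,2} = 1
G(17) = mex{1,3,2,3} = 0
G(18) = mex{0,4,3,2} = 1
G(19) = mex{1,0,4,3} = 2
G(20) = mex{2,1,0,4} = 3
G(21) = mex{3,0,1,0} = 2
G(22) = mex{2,1,0,1} = 3
G(23) = mex{3,0,1,0} = 2
G(24) = mex{2,1,0,1} = 3
G(25) = mex{3,2,1,0} = 4
G(26) = mex{4,3,2,1} = 0
G(27) = mex{0,2,3,2} = 1
G(n+13) = G(n) holds for n = 0,…,7 (a full window of length max(S) = 8), so the sequence is purely periodic with period 13.

13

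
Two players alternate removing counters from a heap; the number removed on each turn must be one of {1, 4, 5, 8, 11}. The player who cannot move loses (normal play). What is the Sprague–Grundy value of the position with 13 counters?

1

n :  0  1  2  3  4  5  6  7  8  9 10 11 12 13
G :  0  1  0  1  2  3  2  3  4  0  1  4  0  1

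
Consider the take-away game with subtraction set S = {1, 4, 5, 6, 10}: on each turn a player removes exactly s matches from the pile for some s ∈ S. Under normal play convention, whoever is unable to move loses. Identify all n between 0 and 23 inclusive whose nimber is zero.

0, 2, 9, 11, 18, 20

n :  0  1  2  3  4  5  6  7  8  9 10 11 12 13 14 15 16 17 18 19 20 21 22 23
G :  0  1  0  1  2  3  2  3  4  0  1  0  1  2  3  2  3  4  0  1  0  1  2  3
P-positions are exactly the n with G(n) = 0.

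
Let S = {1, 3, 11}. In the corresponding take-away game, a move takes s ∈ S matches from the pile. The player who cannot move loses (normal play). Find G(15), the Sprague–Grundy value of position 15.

1

G(0) = 0
G(1) = mex{0} = 1
G(2) = mex{1} = 0
G(3) = mex{0,0} = 1
G(4) = mex{1,1} = 0
G(5) = mex{0,0} = 1
G(6) = mex{1,1} = 0
G(7) = mex{0,0} = 1
G(8) = mex{1,1} = 0
G(9) = mex{0,0} = 1
G(10) = mex{1,1} = 0
G(11) = mex{0,0,0} = 1
G(12) = mex{1,1,1} = 0
G(13) = mex{0,0,0} = 1
G(14) = mex{1,1,1} = 0
G(15) = mex{0,0,0} = 1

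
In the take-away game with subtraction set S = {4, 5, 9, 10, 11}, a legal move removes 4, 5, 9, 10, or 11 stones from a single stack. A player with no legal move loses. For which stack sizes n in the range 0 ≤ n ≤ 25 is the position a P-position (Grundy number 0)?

0, 1, 2, 3, 15, 16, 17, 18

G(0) = 0
G(1) = mex{} = 0
G(2) = mex{} = 0
G(3) = mex{} = 0
G(4) = mex{0} = 1
G(5) = mex{0,0} = 1
G(6) = mex{0,0} = 1
G(7) = mex{0,0} = 1
G(8) = mex{1,0} = 2
G(9) = mex{1,1,0} = 2
G(10) = mex{1,1,0,0} = 2
G(11) = mex{1,1,0,0,0} = 2
G(12) = mex{2,1,0,0,0} = 3
G(13) = mex{2,2,1,0,0} = 3
G(14) = mex{2,2,1,1,0} = 3
G(15) = mex{2,2,1,1,1} = 0
G(16) = mex{3,2,1,1,1} = 0
G(17) = mex{3,3,2,1,1} = 0
G(18) = mex{3,3,2,2,1} = 0
G(19) = mex{0,3,2,2,2} = 1
G(20) = mex{0,0,2,2,2} = 1
G(21) = mex{0,0,3,2,2} = 1
G(22) = mex{0,0,3,3,2} = 1
G(23) = mex{1,0,3,3,3} = 2
G(24) = mex{1,1,0,3,3} = 2
G(25) = mex{1,1,0,0,3} = 2
P-positions are exactly the n with G(n) = 0.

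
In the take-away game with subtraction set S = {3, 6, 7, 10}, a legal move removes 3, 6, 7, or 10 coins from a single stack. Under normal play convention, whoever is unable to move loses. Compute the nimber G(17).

1

G(0) = 0
G(1) = mex{} = 0
G(2) = mex{} = 0
G(3) = mex{0} = 1
G(4) = mex{0} = 1
G(5) = mex{0} = 1
G(6) = mex{1,0} = 2
G(7) = mex{1,0,0} = 2
G(8) = mex{1,0,0} = 2
G(9) = mex{2,1,0} = 3
G(10) = mex{2,1,1,0} = 3
G(11) = mex{2,1,1,0} = 3
G(12) = mex{3,2,1,0} = 4
G(13) = mex{3,2,2,1} = 0
G(14) = mex{3,2,2,1} = 0
G(15) = mex{4,3,2,1} = 0
G(16) = mex{0,3,3,2} = 1
G(17) = mex{0,3,3,2} = 1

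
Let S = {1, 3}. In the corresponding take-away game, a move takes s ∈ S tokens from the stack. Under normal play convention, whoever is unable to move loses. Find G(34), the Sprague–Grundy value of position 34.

0

G(0) = 0
G(1) = mex{0} = 1
G(2) = mex{1} = 0
G(3) = mex{0,0} = 1
G(4) = mex{1,1} = 0
G(5) = mex{0,0} = 1
G(6) = mex{1,1} = 0
G(7) = mex{0,0} = 1
G(8) = mex{1,1} = 0
G(9) = mex{0,0} = 1
G(10) = mex{1,1} = 0
G(11) = mex{0,0} = 1
G(12) = mex{1,1} = 0
G(13) = mex{0,0} = 1
G(14) = mex{1,1} = 0
G(15) = mex{0,0} = 1
G(16) = mex{1,1} = 0
G(17) = mex{0,0} = 1
G(18) = mex{1,1} = 0
G(19) = mex{0,0} = 1
G(20) = mex{1,1} = 0
G(21) = mex{0,0} = 1
G(22) = mex{1,1} = 0
G(23) = mex{0,0} = 1
G(24) = mex{1,1} = 0
G(25) = mex{0,0} = 1
G(26) = mex{1,1} = 0
G(27) = mex{0,0} = 1
G(28) = mex{1,1} = 0
G(29) = mex{0,0} = 1
G(30) = mex{1,1} = 0
G(31) = mex{0,0} = 1
G(32) = mex{1,1} = 0
G(33) = mex{0,0} = 1
G(34) = mex{1,1} = 0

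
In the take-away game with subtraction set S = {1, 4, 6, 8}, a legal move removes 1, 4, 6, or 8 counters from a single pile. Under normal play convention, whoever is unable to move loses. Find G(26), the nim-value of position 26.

0

n :  0  1  2  3  4  5  6  7  8  9 10 11 12 13 14 15 16 17 18 19 20 21 22 23 24 25 26
G :  0  1  0  1  2  0  1  0  1  2  3  2  0  1  0  1  2  0  1  0  1  2  3  2  0  1  0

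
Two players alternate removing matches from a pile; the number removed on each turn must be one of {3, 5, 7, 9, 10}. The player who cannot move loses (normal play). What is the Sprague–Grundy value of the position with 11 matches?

G(0) = 0
G(1) = mex{} = 0
G(2) = mex{} = 0
G(3) = mex{0} = 1
G(4) = mex{0} = 1
G(5) = mex{0,0} = 1
G(6) = mex{1,0} = 2
G(7) = mex{1,0,0} = 2
G(8) = mex{1,1,0} = 2
G(9) = mex{2,1,0,0} = 3
G(10) = mex{2,1,1,0,0} = 3
G(11) = mex{2,2,1,0,0} = 3

3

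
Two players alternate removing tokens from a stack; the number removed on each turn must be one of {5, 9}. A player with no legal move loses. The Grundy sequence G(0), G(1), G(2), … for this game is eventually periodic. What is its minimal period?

14

G(0) = 0
G(1) = mex{} = 0
G(2) = mex{} = 0
G(3) = mex{} = 0
G(4) = mex{} = 0
G(5) = mex{0} = 1
G(6) = mex{0} = 1
G(7) = mex{0} = 1
G(8) = mex{0} = 1
G(9) = mex{0,0} = 1
G(10) = mex{1,0} = 2
G(11) = mex{1,0} = 2
G(12) = mex{1,0} = 2
G(13) = mex{1,0} = 2
G(14) = mex{1,1} = 0
G(15) = mex{2,1} = 0
G(16) = mex{2,1} = 0
G(17) = mex{2,1} = 0
G(18) = mex{2,1} = 0
G(19) = mex{0,2} = 1
G(20) = mex{0,2} = 1
G(21) = mex{0,2} = 1
G(22) = mex{0,2} = 1
G(23) = mex{0,0} = 1
G(24) = mex{1,0} = 2
G(25) = mex{1,0} = 2
G(26) = mex{1,0} = 2
G(27) = mex{1,0} = 2
G(28) = mex{1,1} = 0
G(29) = mex{2,1} = 0
G(n+14) = G(n) holds for n = 0,…,8 (a full window of length max(S) = 9), so the sequence is purely periodic with period 14.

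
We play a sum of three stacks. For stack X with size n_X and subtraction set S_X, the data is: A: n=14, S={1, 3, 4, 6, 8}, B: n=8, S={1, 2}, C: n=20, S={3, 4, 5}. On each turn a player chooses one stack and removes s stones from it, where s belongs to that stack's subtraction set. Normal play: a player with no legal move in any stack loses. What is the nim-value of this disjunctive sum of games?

Stack A, S = {1, 3, 4, 6, 8}:
n :  0  1  2  3  4  5  6  7  8  9 10 11 12 13 14
G :  0  1  0  1  2  3  2  0  1  0  1  2  3  2  0
G_A(14) = 0.
Stack B, S = {1, 2}:
G(0) = 0
G(1) = mex{0} = 1
G(2) = mex{1,0} = 2
G(3) = mex{2,1} = 0
G(4) = mex{0,2} = 1
G(5) = mex{1,0} = 2
G(6) = mex{2,1} = 0
G(7) = mex{0,2} = 1
G(8) = mex{1,0} = 2
G_B(8) = 2.
Stack C, S = {3, 4, 5}:
n :  0  1  2  3  4  5  6  7  8  9 10 11 12 13 14 15 16 17 18 19 20
G :  0  0  0  1  1  1  2  2  0  0  0  1  1  1  2  2  0  0  0  1  1
G_C(20) = 1.
Combined Grundy value = 0 ⊕ 2 ⊕ 1 = 3.

3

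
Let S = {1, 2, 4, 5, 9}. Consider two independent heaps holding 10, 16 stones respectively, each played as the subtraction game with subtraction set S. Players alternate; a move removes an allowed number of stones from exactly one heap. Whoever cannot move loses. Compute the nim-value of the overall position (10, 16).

All heaps use S = {1, 2, 4, 5, 9}:
n :  0  1  2  3  4  5  6  7  8  9 10 11 12 13 14 15 16
G :  0  1  2  0  1  2  0  1  2  3  4  5  3  0  1  2  0
Heap A: G(10) = 4.
Heap B: G(16) = 0.
Combined Grundy value = 4 ⊕ 0 = 4.

4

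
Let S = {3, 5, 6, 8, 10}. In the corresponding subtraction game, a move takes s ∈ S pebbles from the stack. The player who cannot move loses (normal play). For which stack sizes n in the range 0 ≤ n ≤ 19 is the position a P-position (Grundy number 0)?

G(0) = 0
G(1) = mex{} = 0
G(2) = mex{} = 0
G(3) = mex{0} = 1
G(4) = mex{0} = 1
G(5) = mex{0,0} = 1
G(6) = mex{1,0,0} = 2
G(7) = mex{1,0,0} = 2
G(8) = mex{1,1,0,0} = 2
G(9) = mex{2,1,1,0} = 3
G(10) = mex{2,1,1,0,0} = 3
G(11) = mex{2,2,1,1,0} = 3
G(12) = mex{3,2,2,1,0} = 4
G(13) = mex{3,2,2,1,1} = 0
G(14) = mex{3,3,2,2,1} = 0
G(15) = mex{4,3,3,2,1} = 0
G(16) = mex{0,3,3,2,2} = 1
G(17) = mex{0,4,3,3,2} = 1
G(18) = mex{0,0,4,3,2} = 1
G(19) = mex{1,0,0,3,3} = 2
P-positions are exactly the n with G(n) = 0.

0, 1, 2, 13, 14, 15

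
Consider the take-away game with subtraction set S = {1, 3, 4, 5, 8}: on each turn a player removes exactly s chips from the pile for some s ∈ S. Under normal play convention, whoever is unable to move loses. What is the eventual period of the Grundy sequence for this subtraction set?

9

n :  0  1  2  3  4  5  6  7  8  9 10 11 12 13 14 15 16 17 18 19
G :  0  1  0  1  2  3  2  3  4  0  1  0  1  2  3  2  3  4  0  1
G(n+9) = G(n) holds for n = 0,…,7 (a full window of length max(S) = 8), so the sequence is purely periodic with period 9.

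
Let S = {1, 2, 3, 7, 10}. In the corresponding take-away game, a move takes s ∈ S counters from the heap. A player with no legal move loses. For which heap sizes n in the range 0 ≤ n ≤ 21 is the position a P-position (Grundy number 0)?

G(0) = 0
G(1) = mex{0} = 1
G(2) = mex{1,0} = 2
G(3) = mex{2,1,0} = 3
G(4) = mex{3,2,1} = 0
G(5) = mex{0,3,2} = 1
G(6) = mex{1,0,3} = 2
G(7) = mex{2,1,0,0} = 3
G(8) = mex{3,2,1,1} = 0
G(9) = mex{0,3,2,2} = 1
G(10) = mex{1,0,3,3,0} = 2
G(11) = mex{2,1,0,0,1} = 3
G(12) = mex{3,2,1,1,2} = 0
G(13) = mex{0,3,2,2,3} = 1
G(14) = mex{1,0,3,3,0} = 2
G(15) = mex{2,1,0,0,1} = 3
G(16) = mex{3,2,1,1,2} = 0
G(17) = mex{0,3,2,2,3} = 1
G(18) = mex{1,0,3,3,0} = 2
G(19) = mex{2,1,0,0,1} = 3
G(20) = mex{3,2,1,1,2} = 0
G(21) = mex{0,3,2,2,3} = 1
P-positions are exactly the n with G(n) = 0.

0, 4, 8, 12, 16, 20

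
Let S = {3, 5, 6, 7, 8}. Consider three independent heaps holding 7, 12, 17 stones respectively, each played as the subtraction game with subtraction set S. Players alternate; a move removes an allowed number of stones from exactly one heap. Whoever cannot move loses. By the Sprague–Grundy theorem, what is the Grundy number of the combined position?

All heaps use S = {3, 5, 6, 7, 8}:
G(0) = 0
G(1) = mex{} = 0
G(2) = mex{} = 0
G(3) = mex{0} = 1
G(4) = mex{0} = 1
G(5) = mex{0,0} = 1
G(6) = mex{1,0,0} = 2
G(7) = mex{1,0,0,0} = 2
G(8) = mex{1,1,0,0,0} = 2
G(9) = mex{2,1,1,0,0} = 3
G(10) = mex{2,1,1,1,0} = 3
G(11) = mex{2,2,1,1,1} = 0
G(12) = mex{3,2,2,1,1} = 0
G(13) = mex{3,2,2,2,1} = 0
G(14) = mex{0,3,2,2,2} = 1
G(15) = mex{0,3,3,2,2} = 1
G(16) = mex{0,0,3,3,2} = 1
G(17) = mex{1,0,0,3,3} = 2
Heap A: G(7) = 2.
Heap B: G(12) = 0.
Heap C: G(17) = 2.
Combined Grundy value = 2 ⊕ 0 ⊕ 2 = 0.

0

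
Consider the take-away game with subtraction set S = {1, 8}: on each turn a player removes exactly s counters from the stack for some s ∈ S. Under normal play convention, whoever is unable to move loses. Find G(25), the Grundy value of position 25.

n :  0  1  2  3  4  5  6  7  8  9 10 11 12 13 14 15 16 17 18 19 20 21 22 23 24 25
G :  0  1  0  1  0  1  0  1  2  0  1  0  1  0  1  0  1  2  0  1  0  1  0  1  0  1

1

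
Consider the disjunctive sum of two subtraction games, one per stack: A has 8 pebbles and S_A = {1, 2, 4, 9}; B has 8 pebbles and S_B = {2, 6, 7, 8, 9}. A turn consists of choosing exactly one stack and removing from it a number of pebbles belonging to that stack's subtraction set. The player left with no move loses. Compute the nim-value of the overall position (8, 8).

0

Stack A, S = {1, 2, 4, 9}:
n : 0 1 2 3 4 5 6 7 8
G : 0 1 2 0 1 2 0 1 2
G_A(8) = 2.
Stack B, S = {2, 6, 7, 8, 9}:
n : 0 1 2 3 4 5 6 7 8
G : 0 0 1 1 0 0 1 1 2
G_B(8) = 2.
Combined Grundy value = 2 ⊕ 2 = 0.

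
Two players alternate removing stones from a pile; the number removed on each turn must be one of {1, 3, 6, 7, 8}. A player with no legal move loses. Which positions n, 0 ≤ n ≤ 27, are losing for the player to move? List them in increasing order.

G(0) = 0
G(1) = mex{0} = 1
G(2) = mex{1} = 0
G(3) = mex{0,0} = 1
G(4) = mex{1,1} = 0
G(5) = mex{0,0} = 1
G(6) = mex{1,1,0} = 2
G(7) = mex{2,0,1,0} = 3
G(8) = mex{3,1,0,1,0} = 2
G(9) = mex{2,2,1,0,1} = 3
G(10) = mex{3,3,0,1,0} = 2
G(11) = mex{2,2,1,0,1} = 3
G(12) = mex{3,3,2,1,0} = 4
G(13) = mex{4,2,3,2,1} = 0
G(14) = mex{0,3,2,3,2} = 1
G(15) = mex{1,4,3,2,3} = 0
G(16) = mex{0,0,2,3,2} = 1
G(17) = mex{1,1,3,2,3} = 0
G(18) = mex{0,0,4,3,2} = 1
G(19) = mex{1,1,0,4,3} = 2
G(20) = mex{2,0,1,0,4} = 3
G(21) = mex{3,1,0,1,0} = 2
G(22) = mex{2,2,1,0,1} = 3
G(23) = mex{3,3,0,1,0} = 2
G(24) = mex{2,2,1,0,1} = 3
G(25) = mex{3,3,2,1,0} = 4
G(26) = mex{4,2,3,2,1} = 0
G(27) = mex{0,3,2,3,2} = 1
P-positions are exactly the n with G(n) = 0.

0, 2, 4, 13, 15, 17, 26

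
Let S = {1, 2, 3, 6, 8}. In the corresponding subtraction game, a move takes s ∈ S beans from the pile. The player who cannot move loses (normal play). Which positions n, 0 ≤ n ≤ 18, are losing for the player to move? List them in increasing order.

0, 4, 9, 13, 18

n :  0  1  2  3  4  5  6  7  8  9 10 11 12 13 14 15 16 17 18
G :  0  1  2  3  0  1  2  3  4  0  1  2  3  0  1  2  3  4  0
P-positions are exactly the n with G(n) = 0.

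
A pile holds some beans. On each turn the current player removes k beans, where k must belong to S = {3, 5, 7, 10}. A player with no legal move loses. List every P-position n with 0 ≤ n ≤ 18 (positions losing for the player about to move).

0, 1, 2, 13, 14, 15

G(0) = 0
G(1) = mex{} = 0
G(2) = mex{} = 0
G(3) = mex{0} = 1
G(4) = mex{0} = 1
G(5) = mex{0,0} = 1
G(6) = mex{1,0} = 2
G(7) = mex{1,0,0} = 2
G(8) = mex{1,1,0} = 2
G(9) = mex{2,1,0} = 3
G(10) = mex{2,1,1,0} = 3
G(11) = mex{2,2,1,0} = 3
G(12) = mex{3,2,1,0} = 4
G(13) = mex{3,2,2,1} = 0
G(14) = mex{3,3,2,1} = 0
G(15) = mex{4,3,2,1} = 0
G(16) = mex{0,3,3,2} = 1
G(17) = mex{0,4,3,2} = 1
G(18) = mex{0,0,3,2} = 1
P-positions are exactly the n with G(n) = 0.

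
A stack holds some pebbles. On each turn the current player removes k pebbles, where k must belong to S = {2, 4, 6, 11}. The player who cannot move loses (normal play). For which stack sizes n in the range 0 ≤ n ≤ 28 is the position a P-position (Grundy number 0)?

0, 1, 8, 9, 16, 17, 24, 25

n :  0  1  2  3  4  5  6  7  8  9 10 11 12 13 14 15 16 17 18 19 20 21 22 23 24 25 26 27 28
G :  0  0  1  1  2  2  3  3  0  0  1  1  2  2  3  3  0  0  1  1  2  2  3  3  0  0  1  1  2
P-positions are exactly the n with G(n) = 0.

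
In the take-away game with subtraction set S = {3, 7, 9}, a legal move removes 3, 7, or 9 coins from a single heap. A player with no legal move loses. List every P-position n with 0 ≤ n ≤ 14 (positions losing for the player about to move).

G(0) = 0
G(1) = mex{} = 0
G(2) = mex{} = 0
G(3) = mex{0} = 1
G(4) = mex{0} = 1
G(5) = mex{0} = 1
G(6) = mex{1} = 0
G(7) = mex{1,0} = 2
G(8) = mex{1,0} = 2
G(9) = mex{0,0,0} = 1
G(10) = mex{2,1,0} = 3
G(11) = mex{2,1,0} = 3
G(12) = mex{1,1,1} = 0
G(13) = mex{3,0,1} = 2
G(14) = mex{3,2,1} = 0
P-positions are exactly the n with G(n) = 0.

0, 1, 2, 6, 12, 14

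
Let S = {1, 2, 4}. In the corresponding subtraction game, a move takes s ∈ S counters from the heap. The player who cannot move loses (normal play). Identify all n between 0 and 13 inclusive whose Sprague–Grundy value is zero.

0, 3, 6, 9, 12

G(0) = 0
G(1) = mex{0} = 1
G(2) = mex{1,0} = 2
G(3) = mex{2,1} = 0
G(4) = mex{0,2,0} = 1
G(5) = mex{1,0,1} = 2
G(6) = mex{2,1,2} = 0
G(7) = mex{0,2,0} = 1
G(8) = mex{1,0,1} = 2
G(9) = mex{2,1,2} = 0
G(10) = mex{0,2,0} = 1
G(11) = mex{1,0,1} = 2
G(12) = mex{2,1,2} = 0
G(13) = mex{0,2,0} = 1
P-positions are exactly the n with G(n) = 0.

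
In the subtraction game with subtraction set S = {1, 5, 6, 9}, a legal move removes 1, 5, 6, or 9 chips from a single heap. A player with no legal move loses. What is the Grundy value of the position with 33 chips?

3

G(0) = 0
G(1) = mex{0} = 1
G(2) = mex{1} = 0
G(3) = mex{0} = 1
G(4) = mex{1} = 0
G(5) = mex{0,0} = 1
G(6) = mex{1,1,0} = 2
G(7) = mex{2,0,1} = 3
G(8) = mex{3,1,0} = 2
G(9) = mex{2,0,1,0} = 3
G(10) = mex{3,1,0,1} = 2
G(11) = mex{2,2,1,0} = 3
G(12) = mex{3,3,2,1} = 0
G(13) = mex{0,2,3,0} = 1
G(14) = mex{1,3,2,1} = 0
G(15) = mex{0,2,3,2} = 1
G(16) = mex{1,3,2,3} = 0
G(17) = mex{0,0,3,2} = 1
G(18) = mex{1,1,0,3} = 2
G(19) = mex{2,0,1,2} = 3
G(20) = mex{3,1,0,3} = 2
G(21) = mex{2,0,1,0} = 3
G(22) = mex{3,1,0,1} = 2
G(23) = mex{2,2,1,0} = 3
G(24) = mex{3,3,2,1} = 0
G(25) = mex{0,2,3,0} = 1
G(26) = mex{1,3,2,1} = 0
G(27) = mex{0,2,3,2} = 1
G(28) = mex{1,3,2,3} = 0
G(29) = mex{0,0,3,2} = 1
G(30) = mex{1,1,0,3} = 2
G(31) = mex{2,0,1,2} = 3
G(32) = mex{3,1,0,3} = 2
G(33) = mex{2,0,1,0} = 3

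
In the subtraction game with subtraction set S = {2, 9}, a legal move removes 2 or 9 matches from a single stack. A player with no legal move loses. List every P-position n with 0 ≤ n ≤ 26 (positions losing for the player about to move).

G(0) = 0
G(1) = mex{} = 0
G(2) = mex{0} = 1
G(3) = mex{0} = 1
G(4) = mex{1} = 0
G(5) = mex{1} = 0
G(6) = mex{0} = 1
G(7) = mex{0} = 1
G(8) = mex{1} = 0
G(9) = mex{1,0} = 2
G(10) = mex{0,0} = 1
G(11) = mex{2,1} = 0
G(12) = mex{1,1} = 0
G(13) = mex{0,0} = 1
G(14) = mex{0,0} = 1
G(15) = mex{1,1} = 0
G(16) = mex{1,1} = 0
G(17) = mex{0,0} = 1
G(18) = mex{0,2} = 1
G(19) = mex{1,1} = 0
G(20) = mex{1,0} = 2
G(21) = mex{0,0} = 1
G(22) = mex{2,1} = 0
G(23) = mex{1,1} = 0
G(24) = mex{0,0} = 1
G(25) = mex{0,0} = 1
G(26) = mex{1,1} = 0
P-positions are exactly the n with G(n) = 0.

0, 1, 4, 5, 8, 11, 12, 15, 16, 19, 22, 23, 26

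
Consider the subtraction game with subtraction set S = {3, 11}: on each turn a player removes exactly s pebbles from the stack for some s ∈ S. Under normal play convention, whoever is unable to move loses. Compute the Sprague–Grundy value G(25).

1

n :  0  1  2  3  4  5  6  7  8  9 10 11 12 13 14 15 16 17 18 19 20 21 22 23 24 25
G :  0  0  0  1  1  1  0  0  0  1  1  1  2  2  0  0  0  1  1  1  0  0  0  1  1  1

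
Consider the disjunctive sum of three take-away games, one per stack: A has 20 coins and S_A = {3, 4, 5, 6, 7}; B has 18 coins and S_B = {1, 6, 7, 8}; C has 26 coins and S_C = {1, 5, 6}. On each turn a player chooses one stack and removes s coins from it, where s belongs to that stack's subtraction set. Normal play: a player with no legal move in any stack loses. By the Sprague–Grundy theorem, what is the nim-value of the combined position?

Stack A, S = {3, 4, 5, 6, 7}:
n :  0  1  2  3  4  5  6  7  8  9 10 11 12 13 14 15 16 17 18 19 20
G :  0  0  0  1  1  1  2  2  2  3  0  0  0  1  1  1  2  2  2  3  0
G_A(20) = 0.
Stack B, S = {1, 6, 7, 8}:
n :  0  1  2  3  4  5  6  7  8  9 10 11 12 13 14 15 16 17 18
G :  0  1  0  1  0  1  2  3  2  3  2  3  4  0  1  0  1  0  1
G_B(18) = 1.
Stack C, S = {1, 5, 6}:
G(0) = 0
G(1) = mex{0} = 1
G(2) = mex{1} = 0
G(3) = mex{0} = 1
G(4) = mex{1} = 0
G(5) = mex{0,0} = 1
G(6) = mex{1,1,0} = 2
G(7) = mex{2,0,1} = 3
G(8) = mex{3,1,0} = 2
G(9) = mex{2,0,1} = 3
G(10) = mex{3,1,0} = 2
G(11) = mex{2,2,1} = 0
G(12) = mex{0,3,2} = 1
G(13) = mex{1,2,3} = 0
G(14) = mex{0,3,2} = 1
G(15) = mex{1,2,3} = 0
G(16) = mex{0,0,2} = 1
G(17) = mex{1,1,0} = 2
G(18) = mex{2,0,1} = 3
G(19) = mex{3,1,0} = 2
G(20) = mex{2,0,1} = 3
G(21) = mex{3,1,0} = 2
G(22) = mex{2,2,1} = 0
G(23) = mex{0,3,2} = 1
G(24) = mex{1,2,3} = 0
G(25) = mex{0,3,2} = 1
G(26) = mex{1,2,3} = 0
G_C(26) = 0.
Combined Grundy value = 0 ⊕ 1 ⊕ 0 = 1.

1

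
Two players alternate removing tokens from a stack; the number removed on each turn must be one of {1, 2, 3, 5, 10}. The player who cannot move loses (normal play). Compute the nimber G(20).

0

n :  0  1  2  3  4  5  6  7  8  9 10 11 12 13 14 15 16 17 18 19 20
G :  0  1  2  3  0  1  2  3  0  1  2  3  0  1  2  3  0  1  2  3  0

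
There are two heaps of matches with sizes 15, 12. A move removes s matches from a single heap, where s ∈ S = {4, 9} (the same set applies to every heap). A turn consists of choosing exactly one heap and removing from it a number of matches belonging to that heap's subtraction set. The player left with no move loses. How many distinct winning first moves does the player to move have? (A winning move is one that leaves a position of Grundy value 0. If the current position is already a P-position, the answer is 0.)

All heaps use S = {4, 9}:
n :  0  1  2  3  4  5  6  7  8  9 10 11 12 13 14 15
G :  0  0  0  0  1  1  1  1  0  2  2  2  1  0  0  0
Heap A: G(15) = 0.
Heap B: G(12) = 1.
Combined Grundy value = 0 ⊕ 1 = 1.
A winning move leaves total XOR = 0, i.e. changes one component's Grundy value g to g ⊕ X where X is the current total.
Heap A: need g' = 0⊕1 = 1. Options: 15−4→G=2, 15−9→G=1. Hits: 1.
Heap B: need g' = 1⊕1 = 0. Options: 12−4→G=0, 12−9→G=0. Hits: 2.

3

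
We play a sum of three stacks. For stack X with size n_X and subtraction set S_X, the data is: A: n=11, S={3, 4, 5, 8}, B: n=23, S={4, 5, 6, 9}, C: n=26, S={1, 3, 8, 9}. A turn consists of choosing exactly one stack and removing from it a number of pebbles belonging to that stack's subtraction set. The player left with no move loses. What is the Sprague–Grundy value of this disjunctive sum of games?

0

Stack A, S = {3, 4, 5, 8}:
G(0) = 0
G(1) = mex{} = 0
G(2) = mex{} = 0
G(3) = mex{0} = 1
G(4) = mex{0,0} = 1
G(5) = mex{0,0,0} = 1
G(6) = mex{1,0,0} = 2
G(7) = mex{1,1,0} = 2
G(8) = mex{1,1,1,0} = 2
G(9) = mex{2,1,1,0} = 3
G(10) = mex{2,2,1,0} = 3
G(11) = mex{2,2,2,1} = 0
G_A(11) = 0.
Stack B, S = {4, 5, 6, 9}:
G(0) = 0
G(1) = mex{} = 0
G(2) = mex{} = 0
G(3) = mex{} = 0
G(4) = mex{0} = 1
G(5) = mex{0,0} = 1
G(6) = mex{0,0,0} = 1
G(7) = mex{0,0,0} = 1
G(8) = mex{1,0,0} = 2
G(9) = mex{1,1,0,0} = 2
G(10) = mex{1,1,1,0} = 2
G(11) = mex{1,1,1,0} = 2
G(12) = mex{2,1,1,0} = 3
G(13) = mex{2,2,1,1} = 0
G(14) = mex{2,2,2,1} = 0
G(15) = mex{2,2,2,1} = 0
G(16) = mex{3,2,2,1} = 0
G(17) = mex{0,3,2,2} = 1
G(18) = mex{0,0,3,2} = 1
G(19) = mex{0,0,0,2} = 1
G(20) = mex{0,0,0,2} = 1
G(21) = mex{1,0,0,3} = 2
G(22) = mex{1,1,0,0} = 2
G(23) = mex{1,1,1,0} = 2
G_B(23) = 2.
Stack C, S = {1, 3, 8, 9}:
G(0) = 0
G(1) = mex{0} = 1
G(2) = mex{1} = 0
G(3) = mex{0,0} = 1
G(4) = mex{1,1} = 0
G(5) = mex{0,0} = 1
G(6) = mex{1,1} = 0
G(7) = mex{0,0} = 1
G(8) = mex{1,1,0} = 2
G(9) = mex{2,0,1,0} = 3
G(10) = mex{3,1,0,1} = 2
G(11) = mex{2,2,1,0} = 3
G(12) = mex{3,3,0,1} = 2
G(13) = mex{2,2,1,0} = 3
G(14) = mex{3,3,0,1} = 2
G(15) = mex{2,2,1,0} = 3
G(16) = mex{3,3,2,1} = 0
G(17) = mex{0,2,3,2} = 1
G(18) = mex{1,3,2,3} = 0
G(19) = mex{0,0,3,2} = 1
G(20) = mex{1,1,2,3} = 0
G(21) = mex{0,0,3,2} = 1
G(22) = mex{1,1,2,3} = 0
G(23) = mex{0,0,3,2} = 1
G(24) = mex{1,1,0,3} = 2
G(25) = mex{2,0,1,0} = 3
G(26) = mex{3,1,0,1} = 2
G_C(26) = 2.
Combined Grundy value = 0 ⊕ 2 ⊕ 2 = 0.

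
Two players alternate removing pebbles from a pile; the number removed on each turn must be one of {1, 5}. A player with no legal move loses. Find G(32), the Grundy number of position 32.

0

G(0) = 0
G(1) = mex{0} = 1
G(2) = mex{1} = 0
G(3) = mex{0} = 1
G(4) = mex{1} = 0
G(5) = mex{0,0} = 1
G(6) = mex{1,1} = 0
G(7) = mex{0,0} = 1
G(8) = mex{1,1} = 0
G(9) = mex{0,0} = 1
G(10) = mex{1,1} = 0
G(11) = mex{0,0} = 1
G(12) = mex{1,1} = 0
G(13) = mex{0,0} = 1
G(14) = mex{1,1} = 0
G(15) = mex{0,0} = 1
G(16) = mex{1,1} = 0
G(17) = mex{0,0} = 1
G(18) = mex{1,1} = 0
G(19) = mex{0,0} = 1
G(20) = mex{1,1} = 0
G(21) = mex{0,0} = 1
G(22) = mex{1,1} = 0
G(23) = mex{0,0} = 1
G(24) = mex{1,1} = 0
G(25) = mex{0,0} = 1
G(26) = mex{1,1} = 0
G(27) = mex{0,0} = 1
G(28) = mex{1,1} = 0
G(29) = mex{0,0} = 1
G(30) = mex{1,1} = 0
G(31) = mex{0,0} = 1
G(32) = mex{1,1} = 0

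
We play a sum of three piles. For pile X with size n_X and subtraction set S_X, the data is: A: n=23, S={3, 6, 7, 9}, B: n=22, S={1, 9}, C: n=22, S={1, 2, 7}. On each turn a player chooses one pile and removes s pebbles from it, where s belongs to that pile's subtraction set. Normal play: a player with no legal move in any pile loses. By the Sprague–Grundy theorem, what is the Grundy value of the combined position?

Pile A, S = {3, 6, 7, 9}:
G(0) = 0
G(1) = mex{} = 0
G(2) = mex{} = 0
G(3) = mex{0} = 1
G(4) = mex{0} = 1
G(5) = mex{0} = 1
G(6) = mex{1,0} = 2
G(7) = mex{1,0,0} = 2
G(8) = mex{1,0,0} = 2
G(9) = mex{2,1,0,0} = 3
G(10) = mex{2,1,1,0} = 3
G(11) = mex{2,1,1,0} = 3
G(12) = mex{3,2,1,1} = 0
G(13) = mex{3,2,2,1} = 0
G(14) = mex{3,2,2,1} = 0
G(15) = mex{0,3,2,2} = 1
G(16) = mex{0,3,3,2} = 1
G(17) = mex{0,3,3,2} = 1
G(18) = mex{1,0,3,3} = 2
G(19) = mex{1,0,0,3} = 2
G(20) = mex{1,0,0,3} = 2
G(21) = mex{2,1,0,0} = 3
G(22) = mex{2,1,1,0} = 3
G(23) = mex{2,1,1,0} = 3
G_A(23) = 3.
Pile B, S = {1, 9}:
n :  0  1  2  3  4  5  6  7  8  9 10 11 12 13 14 15 16 17 18 19 20 21 22
G :  0  1  0  1  0  1  0  1  0  1  0  1  0  1  0  1  0  1  0  1  0  1  0
G_B(22) = 0.
Pile C, S = {1, 2, 7}:
n :  0  1  2  3  4  5  6  7  8  9 10 11 12 13 14 15 16 17 18 19 20 21 22
G :  0  1  2  0  1  2  0  1  2  0  1  2  0  1  2  0  1  2  0  1  2  0  1
G_C(22) = 1.
Combined Grundy value = 3 ⊕ 0 ⊕ 1 = 2.

2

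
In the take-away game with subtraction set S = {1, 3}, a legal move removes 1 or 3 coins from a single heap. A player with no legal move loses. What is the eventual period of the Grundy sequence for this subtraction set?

n :  0  1  2  3  4  5  6  7  8  9 10 11 12 13 14
G :  0  1  0  1  0  1  0  1  0  1  0  1  0  1  0
G(n+2) = G(n) holds for n = 0,…,2 (a full window of length max(S) = 3), so the sequence is purely periodic with period 2.

2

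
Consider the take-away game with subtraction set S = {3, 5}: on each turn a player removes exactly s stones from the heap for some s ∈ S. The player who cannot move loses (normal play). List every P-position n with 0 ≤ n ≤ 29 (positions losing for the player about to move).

G(0) = 0
G(1) = mex{} = 0
G(2) = mex{} = 0
G(3) = mex{0} = 1
G(4) = mex{0} = 1
G(5) = mex{0,0} = 1
G(6) = mex{1,0} = 2
G(7) = mex{1,0} = 2
G(8) = mex{1,1} = 0
G(9) = mex{2,1} = 0
G(10) = mex{2,1} = 0
G(11) = mex{0,2} = 1
G(12) = mex{0,2} = 1
G(13) = mex{0,0} = 1
G(14) = mex{1,0} = 2
G(15) = mex{1,0} = 2
G(16) = mex{1,1} = 0
G(17) = mex{2,1} = 0
G(18) = mex{2,1} = 0
G(19) = mex{0,2} = 1
G(20) = mex{0,2} = 1
G(21) = mex{0,0} = 1
G(22) = mex{1,0} = 2
G(23) = mex{1,0} = 2
G(24) = mex{1,1} = 0
G(25) = mex{2,1} = 0
G(26) = mex{2,1} = 0
G(27) = mex{0,2} = 1
G(28) = mex{0,2} = 1
G(29) = mex{0,0} = 1
P-positions are exactly the n with G(n) = 0.

0, 1, 2, 8, 9, 10, 16, 17, 18, 24, 25, 26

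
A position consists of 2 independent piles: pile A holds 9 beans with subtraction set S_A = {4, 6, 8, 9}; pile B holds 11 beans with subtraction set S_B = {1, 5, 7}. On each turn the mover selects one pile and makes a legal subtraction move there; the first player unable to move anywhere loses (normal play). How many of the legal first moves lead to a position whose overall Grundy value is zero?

1

Pile A, S = {4, 6, 8, 9}:
G(0) = 0
G(1) = mex{} = 0
G(2) = mex{} = 0
G(3) = mex{} = 0
G(4) = mex{0} = 1
G(5) = mex{0} = 1
G(6) = mex{0,0} = 1
G(7) = mex{0,0} = 1
G(8) = mex{1,0,0} = 2
G(9) = mex{1,0,0,0} = 2
G_A(9) = 2.
Pile B, S = {1, 5, 7}:
n :  0  1  2  3  4  5  6  7  8  9 10 11
G :  0  1  0  1  0  1  0  1  0  1  0  1
G_B(11) = 1.
Combined Grundy value = 2 ⊕ 1 = 3.
A winning move leaves total XOR = 0, i.e. changes one component's Grundy value g to g ⊕ X where X is the current total.
Pile A: need g' = 2⊕3 = 1. Options: 9−4→G=1, 9−6→G=0, 9−8→G=0, 9−9→G=0. Hits: 1.
Pile B: need g' = 1⊕3 = 2. Options: 11−1→G=0, 11−5→G=0, 11−7→G=0. Hits: 0.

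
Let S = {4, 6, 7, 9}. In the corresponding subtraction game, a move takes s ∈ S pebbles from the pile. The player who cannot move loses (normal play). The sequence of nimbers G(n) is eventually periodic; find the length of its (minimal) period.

n :  0  1  2  3  4  5  6  7  8  9 10 11 12 13 14 15 16 17 18 19 20 21 22 23 24 25 26 27
G :  0  0  0  0  1  1  1  1  2  2  2  2  3  0  0  0  0  1  1  1  1  2  2  2  2  3  0  0
G(n+13) = G(n) holds for n = 0,…,8 (a full window of length max(S) = 9), so the sequence is purely periodic with period 13.

13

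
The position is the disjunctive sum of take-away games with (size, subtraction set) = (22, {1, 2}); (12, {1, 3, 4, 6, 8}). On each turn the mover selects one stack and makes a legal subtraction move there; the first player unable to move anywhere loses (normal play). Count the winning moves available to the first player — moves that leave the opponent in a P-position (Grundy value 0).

Stack A, S = {1, 2}:
G(0) = 0
G(1) = mex{0} = 1
G(2) = mex{1,0} = 2
G(3) = mex{2,1} = 0
G(4) = mex{0,2} = 1
G(5) = mex{1,0} = 2
G(6) = mex{2,1} = 0
G(7) = mex{0,2} = 1
G(8) = mex{1,0} = 2
G(9) = mex{2,1} = 0
G(10) = mex{0,2} = 1
G(11) = mex{1,0} = 2
G(12) = mex{2,1} = 0
G(13) = mex{0,2} = 1
G(14) = mex{1,0} = 2
G(15) = mex{2,1} = 0
G(16) = mex{0,2} = 1
G(17) = mex{1,0} = 2
G(18) = mex{2,1} = 0
G(19) = mex{0,2} = 1
G(20) = mex{1,0} = 2
G(21) = mex{2,1} = 0
G(22) = mex{0,2} = 1
G_A(22) = 1.
Stack B, S = {1, 3, 4, 6, 8}:
G(0) = 0
G(1) = mex{0} = 1
G(2) = mex{1} = 0
G(3) = mex{0,0} = 1
G(4) = mex{1,1,0} = 2
G(5) = mex{2,0,1} = 3
G(6) = mex{3,1,0,0} = 2
G(7) = mex{2,2,1,1} = 0
G(8) = mex{0,3,2,0,0} = 1
G(9) = mex{1,2,3,1,1} = 0
G(10) = mex{0,0,2,2,0} = 1
G(11) = mex{1,1,0,3,1} = 2
G(12) = mex{2,0,1,2,2} = 3
G_B(12) = 3.
Combined Grundy value = 1 ⊕ 3 = 2.
A winning move leaves total XOR = 0, i.e. changes one component's Grundy value g to g ⊕ X where X is the current total.
Stack A: need g' = 1⊕2 = 3. Options: 22−1→G=0, 22−2→G=2. Hits: 0.
Stack B: need g' = 3⊕2 = 1. Options: 12−1→G=2, 12−3→G=0, 12−4→G=1, 12−6→G=2, 12−8→G=2. Hits: 1.

1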